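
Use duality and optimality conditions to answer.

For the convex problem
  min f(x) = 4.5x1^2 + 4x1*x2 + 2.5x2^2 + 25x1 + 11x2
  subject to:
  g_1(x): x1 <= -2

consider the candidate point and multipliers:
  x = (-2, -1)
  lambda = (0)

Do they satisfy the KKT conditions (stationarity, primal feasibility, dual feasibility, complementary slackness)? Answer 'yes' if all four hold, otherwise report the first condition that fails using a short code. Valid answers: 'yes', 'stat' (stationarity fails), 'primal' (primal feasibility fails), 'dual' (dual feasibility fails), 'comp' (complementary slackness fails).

Gradient of f: grad f(x) = Q x + c = (3, -2)
Constraint values g_i(x) = a_i^T x - b_i:
  g_1((-2, -1)) = 0
Stationarity residual: grad f(x) + sum_i lambda_i a_i = (3, -2)
  -> stationarity FAILS
Primal feasibility (all g_i <= 0): OK
Dual feasibility (all lambda_i >= 0): OK
Complementary slackness (lambda_i * g_i(x) = 0 for all i): OK

Verdict: the first failing condition is stationarity -> stat.

stat


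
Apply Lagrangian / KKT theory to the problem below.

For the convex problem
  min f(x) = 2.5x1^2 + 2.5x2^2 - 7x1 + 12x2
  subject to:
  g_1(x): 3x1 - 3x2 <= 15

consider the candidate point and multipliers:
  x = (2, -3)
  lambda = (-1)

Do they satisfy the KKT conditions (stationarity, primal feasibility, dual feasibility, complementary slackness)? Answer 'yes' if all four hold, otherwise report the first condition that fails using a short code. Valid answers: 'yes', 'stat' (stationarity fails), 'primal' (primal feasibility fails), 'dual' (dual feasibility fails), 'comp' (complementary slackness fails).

Gradient of f: grad f(x) = Q x + c = (3, -3)
Constraint values g_i(x) = a_i^T x - b_i:
  g_1((2, -3)) = 0
Stationarity residual: grad f(x) + sum_i lambda_i a_i = (0, 0)
  -> stationarity OK
Primal feasibility (all g_i <= 0): OK
Dual feasibility (all lambda_i >= 0): FAILS
Complementary slackness (lambda_i * g_i(x) = 0 for all i): OK

Verdict: the first failing condition is dual_feasibility -> dual.

dual


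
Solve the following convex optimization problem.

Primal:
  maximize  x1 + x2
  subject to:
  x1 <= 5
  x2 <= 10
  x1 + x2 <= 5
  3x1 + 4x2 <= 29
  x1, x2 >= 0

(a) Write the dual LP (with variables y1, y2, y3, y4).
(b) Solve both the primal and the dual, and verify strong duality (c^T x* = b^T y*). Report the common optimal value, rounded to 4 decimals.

The standard primal-dual pair for 'max c^T x s.t. A x <= b, x >= 0' is:
  Dual:  min b^T y  s.t.  A^T y >= c,  y >= 0.

So the dual LP is:
  minimize  5y1 + 10y2 + 5y3 + 29y4
  subject to:
    y1 + y3 + 3y4 >= 1
    y2 + y3 + 4y4 >= 1
    y1, y2, y3, y4 >= 0

Solving the primal: x* = (5, 0).
  primal value c^T x* = 5.
Solving the dual: y* = (0, 0, 1, 0).
  dual value b^T y* = 5.
Strong duality: c^T x* = b^T y*. Confirmed.

5


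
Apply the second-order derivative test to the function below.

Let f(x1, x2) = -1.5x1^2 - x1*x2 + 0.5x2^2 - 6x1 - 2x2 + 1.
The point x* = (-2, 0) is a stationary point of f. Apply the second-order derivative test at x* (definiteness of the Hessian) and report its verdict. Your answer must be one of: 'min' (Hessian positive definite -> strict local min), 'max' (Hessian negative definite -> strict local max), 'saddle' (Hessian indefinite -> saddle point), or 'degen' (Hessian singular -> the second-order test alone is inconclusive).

Compute the Hessian H = grad^2 f:
  H = [[-3, -1], [-1, 1]]
Verify stationarity: grad f(x*) = H x* + g = (0, 0).
Eigenvalues of H: -3.2361, 1.2361.
Eigenvalues have mixed signs, so H is indefinite -> x* is a saddle point.

saddle


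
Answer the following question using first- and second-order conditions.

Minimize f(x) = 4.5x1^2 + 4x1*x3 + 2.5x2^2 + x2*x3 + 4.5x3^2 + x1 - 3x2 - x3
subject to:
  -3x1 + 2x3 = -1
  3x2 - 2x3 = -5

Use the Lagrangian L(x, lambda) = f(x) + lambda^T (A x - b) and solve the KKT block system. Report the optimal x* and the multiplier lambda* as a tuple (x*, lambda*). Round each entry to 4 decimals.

Form the Lagrangian:
  L(x, lambda) = (1/2) x^T Q x + c^T x + lambda^T (A x - b)
Stationarity (grad_x L = 0): Q x + c + A^T lambda = 0.
Primal feasibility: A x = b.

This gives the KKT block system:
  [ Q   A^T ] [ x     ]   [-c ]
  [ A    0  ] [ lambda ] = [ b ]

Solving the linear system:
  x*      = (0.5228, -1.4772, 0.2843)
  lambda* = (2.2809, 3.3672)
  f(x*)   = 11.8934

x* = (0.5228, -1.4772, 0.2843), lambda* = (2.2809, 3.3672)


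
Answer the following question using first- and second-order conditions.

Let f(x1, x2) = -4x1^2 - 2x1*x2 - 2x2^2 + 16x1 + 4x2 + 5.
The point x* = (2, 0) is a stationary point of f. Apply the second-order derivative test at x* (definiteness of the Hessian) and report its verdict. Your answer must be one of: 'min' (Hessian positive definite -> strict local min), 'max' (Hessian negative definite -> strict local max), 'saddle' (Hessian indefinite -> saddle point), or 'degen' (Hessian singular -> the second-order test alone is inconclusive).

Compute the Hessian H = grad^2 f:
  H = [[-8, -2], [-2, -4]]
Verify stationarity: grad f(x*) = H x* + g = (0, 0).
Eigenvalues of H: -8.8284, -3.1716.
Both eigenvalues < 0, so H is negative definite -> x* is a strict local max.

max


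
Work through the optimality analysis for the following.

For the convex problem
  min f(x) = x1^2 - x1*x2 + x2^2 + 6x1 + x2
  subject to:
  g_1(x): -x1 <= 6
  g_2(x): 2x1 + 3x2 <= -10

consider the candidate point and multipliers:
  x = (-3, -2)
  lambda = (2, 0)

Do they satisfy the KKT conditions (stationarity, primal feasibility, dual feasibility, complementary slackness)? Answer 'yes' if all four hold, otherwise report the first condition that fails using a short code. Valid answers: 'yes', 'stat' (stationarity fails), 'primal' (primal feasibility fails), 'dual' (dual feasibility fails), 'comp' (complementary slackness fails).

Gradient of f: grad f(x) = Q x + c = (2, 0)
Constraint values g_i(x) = a_i^T x - b_i:
  g_1((-3, -2)) = -3
  g_2((-3, -2)) = -2
Stationarity residual: grad f(x) + sum_i lambda_i a_i = (0, 0)
  -> stationarity OK
Primal feasibility (all g_i <= 0): OK
Dual feasibility (all lambda_i >= 0): OK
Complementary slackness (lambda_i * g_i(x) = 0 for all i): FAILS

Verdict: the first failing condition is complementary_slackness -> comp.

comp


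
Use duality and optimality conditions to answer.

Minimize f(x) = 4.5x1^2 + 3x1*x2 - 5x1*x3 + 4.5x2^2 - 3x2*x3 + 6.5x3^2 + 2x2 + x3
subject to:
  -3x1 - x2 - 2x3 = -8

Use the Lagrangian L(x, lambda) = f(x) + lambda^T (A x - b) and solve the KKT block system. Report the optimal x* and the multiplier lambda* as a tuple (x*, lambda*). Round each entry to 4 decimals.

Form the Lagrangian:
  L(x, lambda) = (1/2) x^T Q x + c^T x + lambda^T (A x - b)
Stationarity (grad_x L = 0): Q x + c + A^T lambda = 0.
Primal feasibility: A x = b.

This gives the KKT block system:
  [ Q   A^T ] [ x     ]   [-c ]
  [ A    0  ] [ lambda ] = [ b ]

Solving the linear system:
  x*      = (1.8874, -0.0509, 1.1943)
  lambda* = (3.6209)
  f(x*)   = 15.0296

x* = (1.8874, -0.0509, 1.1943), lambda* = (3.6209)


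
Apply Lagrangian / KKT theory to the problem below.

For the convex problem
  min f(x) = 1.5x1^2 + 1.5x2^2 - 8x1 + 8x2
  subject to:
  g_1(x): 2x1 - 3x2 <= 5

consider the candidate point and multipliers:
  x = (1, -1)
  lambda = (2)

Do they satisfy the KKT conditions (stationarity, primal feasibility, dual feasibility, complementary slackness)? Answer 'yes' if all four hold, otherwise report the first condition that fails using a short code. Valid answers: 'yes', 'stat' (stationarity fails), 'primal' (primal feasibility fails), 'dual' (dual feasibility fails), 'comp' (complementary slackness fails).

Gradient of f: grad f(x) = Q x + c = (-5, 5)
Constraint values g_i(x) = a_i^T x - b_i:
  g_1((1, -1)) = 0
Stationarity residual: grad f(x) + sum_i lambda_i a_i = (-1, -1)
  -> stationarity FAILS
Primal feasibility (all g_i <= 0): OK
Dual feasibility (all lambda_i >= 0): OK
Complementary slackness (lambda_i * g_i(x) = 0 for all i): OK

Verdict: the first failing condition is stationarity -> stat.

stat


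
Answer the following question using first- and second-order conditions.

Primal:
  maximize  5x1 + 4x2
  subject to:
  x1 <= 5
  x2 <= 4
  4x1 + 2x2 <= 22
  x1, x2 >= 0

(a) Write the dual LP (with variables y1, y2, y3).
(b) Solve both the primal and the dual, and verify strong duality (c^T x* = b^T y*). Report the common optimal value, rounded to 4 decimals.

The standard primal-dual pair for 'max c^T x s.t. A x <= b, x >= 0' is:
  Dual:  min b^T y  s.t.  A^T y >= c,  y >= 0.

So the dual LP is:
  minimize  5y1 + 4y2 + 22y3
  subject to:
    y1 + 4y3 >= 5
    y2 + 2y3 >= 4
    y1, y2, y3 >= 0

Solving the primal: x* = (3.5, 4).
  primal value c^T x* = 33.5.
Solving the dual: y* = (0, 1.5, 1.25).
  dual value b^T y* = 33.5.
Strong duality: c^T x* = b^T y*. Confirmed.

33.5


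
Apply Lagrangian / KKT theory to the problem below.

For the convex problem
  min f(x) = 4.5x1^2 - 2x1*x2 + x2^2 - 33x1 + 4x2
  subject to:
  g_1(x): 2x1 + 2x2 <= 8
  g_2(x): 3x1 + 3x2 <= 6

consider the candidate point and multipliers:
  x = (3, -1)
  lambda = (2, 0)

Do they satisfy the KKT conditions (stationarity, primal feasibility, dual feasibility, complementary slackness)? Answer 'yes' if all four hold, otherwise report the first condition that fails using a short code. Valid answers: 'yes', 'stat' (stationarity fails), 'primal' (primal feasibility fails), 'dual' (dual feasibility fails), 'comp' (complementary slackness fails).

Gradient of f: grad f(x) = Q x + c = (-4, -4)
Constraint values g_i(x) = a_i^T x - b_i:
  g_1((3, -1)) = -4
  g_2((3, -1)) = 0
Stationarity residual: grad f(x) + sum_i lambda_i a_i = (0, 0)
  -> stationarity OK
Primal feasibility (all g_i <= 0): OK
Dual feasibility (all lambda_i >= 0): OK
Complementary slackness (lambda_i * g_i(x) = 0 for all i): FAILS

Verdict: the first failing condition is complementary_slackness -> comp.

comp


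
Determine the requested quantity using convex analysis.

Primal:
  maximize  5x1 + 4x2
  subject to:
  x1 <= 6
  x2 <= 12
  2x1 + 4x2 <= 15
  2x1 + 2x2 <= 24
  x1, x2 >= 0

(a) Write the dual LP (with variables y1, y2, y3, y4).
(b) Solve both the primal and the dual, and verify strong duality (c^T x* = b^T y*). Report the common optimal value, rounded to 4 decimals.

The standard primal-dual pair for 'max c^T x s.t. A x <= b, x >= 0' is:
  Dual:  min b^T y  s.t.  A^T y >= c,  y >= 0.

So the dual LP is:
  minimize  6y1 + 12y2 + 15y3 + 24y4
  subject to:
    y1 + 2y3 + 2y4 >= 5
    y2 + 4y3 + 2y4 >= 4
    y1, y2, y3, y4 >= 0

Solving the primal: x* = (6, 0.75).
  primal value c^T x* = 33.
Solving the dual: y* = (3, 0, 1, 0).
  dual value b^T y* = 33.
Strong duality: c^T x* = b^T y*. Confirmed.

33


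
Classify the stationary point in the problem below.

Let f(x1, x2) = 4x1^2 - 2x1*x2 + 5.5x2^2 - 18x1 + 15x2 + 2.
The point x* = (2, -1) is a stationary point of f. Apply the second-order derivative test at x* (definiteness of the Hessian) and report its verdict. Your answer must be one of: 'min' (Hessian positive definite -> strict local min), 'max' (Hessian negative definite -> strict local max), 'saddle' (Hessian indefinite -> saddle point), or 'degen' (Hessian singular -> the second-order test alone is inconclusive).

Compute the Hessian H = grad^2 f:
  H = [[8, -2], [-2, 11]]
Verify stationarity: grad f(x*) = H x* + g = (0, 0).
Eigenvalues of H: 7, 12.
Both eigenvalues > 0, so H is positive definite -> x* is a strict local min.

min


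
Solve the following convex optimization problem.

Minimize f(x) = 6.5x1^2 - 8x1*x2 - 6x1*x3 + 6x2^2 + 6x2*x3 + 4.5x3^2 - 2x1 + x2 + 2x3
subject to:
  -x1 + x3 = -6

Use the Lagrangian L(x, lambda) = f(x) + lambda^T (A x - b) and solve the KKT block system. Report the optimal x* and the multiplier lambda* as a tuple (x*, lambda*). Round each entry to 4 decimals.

Form the Lagrangian:
  L(x, lambda) = (1/2) x^T Q x + c^T x + lambda^T (A x - b)
Stationarity (grad_x L = 0): Q x + c + A^T lambda = 0.
Primal feasibility: A x = b.

This gives the KKT block system:
  [ Q   A^T ] [ x     ]   [-c ]
  [ A    0  ] [ lambda ] = [ b ]

Solving the linear system:
  x*      = (2.4655, 3.3276, -3.5345)
  lambda* = (24.6379)
  f(x*)   = 69.5776

x* = (2.4655, 3.3276, -3.5345), lambda* = (24.6379)


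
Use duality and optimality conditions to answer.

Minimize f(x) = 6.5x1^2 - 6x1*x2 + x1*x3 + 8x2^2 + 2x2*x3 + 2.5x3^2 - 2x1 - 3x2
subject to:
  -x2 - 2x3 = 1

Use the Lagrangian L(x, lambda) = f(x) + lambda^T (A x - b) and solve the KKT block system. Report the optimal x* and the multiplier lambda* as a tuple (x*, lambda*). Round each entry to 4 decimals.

Form the Lagrangian:
  L(x, lambda) = (1/2) x^T Q x + c^T x + lambda^T (A x - b)
Stationarity (grad_x L = 0): Q x + c + A^T lambda = 0.
Primal feasibility: A x = b.

This gives the KKT block system:
  [ Q   A^T ] [ x     ]   [-c ]
  [ A    0  ] [ lambda ] = [ b ]

Solving the linear system:
  x*      = (0.359, 0.3333, -0.6667)
  lambda* = (-1.1538)
  f(x*)   = -0.2821

x* = (0.359, 0.3333, -0.6667), lambda* = (-1.1538)


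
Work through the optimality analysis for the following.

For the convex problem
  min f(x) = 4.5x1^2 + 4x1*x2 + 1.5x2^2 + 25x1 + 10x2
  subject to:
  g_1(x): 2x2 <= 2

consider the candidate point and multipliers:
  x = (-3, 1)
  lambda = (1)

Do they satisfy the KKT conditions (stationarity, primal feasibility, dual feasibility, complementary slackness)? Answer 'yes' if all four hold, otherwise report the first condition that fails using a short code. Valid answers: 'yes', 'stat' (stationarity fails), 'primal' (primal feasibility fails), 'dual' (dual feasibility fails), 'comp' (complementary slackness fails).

Gradient of f: grad f(x) = Q x + c = (2, 1)
Constraint values g_i(x) = a_i^T x - b_i:
  g_1((-3, 1)) = 0
Stationarity residual: grad f(x) + sum_i lambda_i a_i = (2, 3)
  -> stationarity FAILS
Primal feasibility (all g_i <= 0): OK
Dual feasibility (all lambda_i >= 0): OK
Complementary slackness (lambda_i * g_i(x) = 0 for all i): OK

Verdict: the first failing condition is stationarity -> stat.

stat


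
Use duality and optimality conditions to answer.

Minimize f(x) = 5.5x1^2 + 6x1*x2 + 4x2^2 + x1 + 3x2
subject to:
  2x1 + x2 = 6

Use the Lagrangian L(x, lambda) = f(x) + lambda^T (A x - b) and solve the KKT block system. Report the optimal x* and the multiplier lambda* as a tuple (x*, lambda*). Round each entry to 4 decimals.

Form the Lagrangian:
  L(x, lambda) = (1/2) x^T Q x + c^T x + lambda^T (A x - b)
Stationarity (grad_x L = 0): Q x + c + A^T lambda = 0.
Primal feasibility: A x = b.

This gives the KKT block system:
  [ Q   A^T ] [ x     ]   [-c ]
  [ A    0  ] [ lambda ] = [ b ]

Solving the linear system:
  x*      = (3.4211, -0.8421)
  lambda* = (-16.7895)
  f(x*)   = 50.8158

x* = (3.4211, -0.8421), lambda* = (-16.7895)


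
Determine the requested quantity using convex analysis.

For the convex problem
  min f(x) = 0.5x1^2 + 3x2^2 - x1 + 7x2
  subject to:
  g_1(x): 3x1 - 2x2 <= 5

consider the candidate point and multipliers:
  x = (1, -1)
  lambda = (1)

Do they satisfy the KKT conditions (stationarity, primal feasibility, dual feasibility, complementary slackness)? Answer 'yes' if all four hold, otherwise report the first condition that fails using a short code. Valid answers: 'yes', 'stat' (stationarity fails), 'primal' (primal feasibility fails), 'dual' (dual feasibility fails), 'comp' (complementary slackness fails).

Gradient of f: grad f(x) = Q x + c = (0, 1)
Constraint values g_i(x) = a_i^T x - b_i:
  g_1((1, -1)) = 0
Stationarity residual: grad f(x) + sum_i lambda_i a_i = (3, -1)
  -> stationarity FAILS
Primal feasibility (all g_i <= 0): OK
Dual feasibility (all lambda_i >= 0): OK
Complementary slackness (lambda_i * g_i(x) = 0 for all i): OK

Verdict: the first failing condition is stationarity -> stat.

stat


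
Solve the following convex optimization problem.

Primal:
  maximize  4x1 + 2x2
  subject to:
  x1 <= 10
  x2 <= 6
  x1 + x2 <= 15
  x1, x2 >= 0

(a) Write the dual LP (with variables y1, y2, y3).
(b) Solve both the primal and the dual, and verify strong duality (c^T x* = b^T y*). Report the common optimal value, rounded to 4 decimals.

The standard primal-dual pair for 'max c^T x s.t. A x <= b, x >= 0' is:
  Dual:  min b^T y  s.t.  A^T y >= c,  y >= 0.

So the dual LP is:
  minimize  10y1 + 6y2 + 15y3
  subject to:
    y1 + y3 >= 4
    y2 + y3 >= 2
    y1, y2, y3 >= 0

Solving the primal: x* = (10, 5).
  primal value c^T x* = 50.
Solving the dual: y* = (2, 0, 2).
  dual value b^T y* = 50.
Strong duality: c^T x* = b^T y*. Confirmed.

50


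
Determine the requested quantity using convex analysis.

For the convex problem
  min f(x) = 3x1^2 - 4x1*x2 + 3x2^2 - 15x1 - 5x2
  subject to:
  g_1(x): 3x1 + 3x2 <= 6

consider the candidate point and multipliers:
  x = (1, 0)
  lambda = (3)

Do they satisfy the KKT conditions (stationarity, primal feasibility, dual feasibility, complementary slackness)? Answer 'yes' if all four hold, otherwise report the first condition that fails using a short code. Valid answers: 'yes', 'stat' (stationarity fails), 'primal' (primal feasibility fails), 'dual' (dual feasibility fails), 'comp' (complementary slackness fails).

Gradient of f: grad f(x) = Q x + c = (-9, -9)
Constraint values g_i(x) = a_i^T x - b_i:
  g_1((1, 0)) = -3
Stationarity residual: grad f(x) + sum_i lambda_i a_i = (0, 0)
  -> stationarity OK
Primal feasibility (all g_i <= 0): OK
Dual feasibility (all lambda_i >= 0): OK
Complementary slackness (lambda_i * g_i(x) = 0 for all i): FAILS

Verdict: the first failing condition is complementary_slackness -> comp.

comp


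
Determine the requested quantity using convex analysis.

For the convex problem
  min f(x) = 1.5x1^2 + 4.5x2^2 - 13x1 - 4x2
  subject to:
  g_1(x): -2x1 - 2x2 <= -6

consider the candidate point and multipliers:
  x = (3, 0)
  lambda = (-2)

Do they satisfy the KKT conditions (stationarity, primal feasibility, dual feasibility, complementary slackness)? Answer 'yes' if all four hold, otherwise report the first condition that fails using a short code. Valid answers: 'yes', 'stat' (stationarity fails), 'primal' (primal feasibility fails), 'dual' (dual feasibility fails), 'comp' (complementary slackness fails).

Gradient of f: grad f(x) = Q x + c = (-4, -4)
Constraint values g_i(x) = a_i^T x - b_i:
  g_1((3, 0)) = 0
Stationarity residual: grad f(x) + sum_i lambda_i a_i = (0, 0)
  -> stationarity OK
Primal feasibility (all g_i <= 0): OK
Dual feasibility (all lambda_i >= 0): FAILS
Complementary slackness (lambda_i * g_i(x) = 0 for all i): OK

Verdict: the first failing condition is dual_feasibility -> dual.

dual


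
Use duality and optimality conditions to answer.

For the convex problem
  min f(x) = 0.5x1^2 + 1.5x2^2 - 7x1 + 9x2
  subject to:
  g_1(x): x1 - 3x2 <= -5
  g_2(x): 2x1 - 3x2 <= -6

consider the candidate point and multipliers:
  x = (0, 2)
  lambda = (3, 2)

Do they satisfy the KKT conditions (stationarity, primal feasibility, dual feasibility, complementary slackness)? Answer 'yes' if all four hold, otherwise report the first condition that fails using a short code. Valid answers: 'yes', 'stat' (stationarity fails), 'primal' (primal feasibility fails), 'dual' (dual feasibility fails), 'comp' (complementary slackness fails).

Gradient of f: grad f(x) = Q x + c = (-7, 15)
Constraint values g_i(x) = a_i^T x - b_i:
  g_1((0, 2)) = -1
  g_2((0, 2)) = 0
Stationarity residual: grad f(x) + sum_i lambda_i a_i = (0, 0)
  -> stationarity OK
Primal feasibility (all g_i <= 0): OK
Dual feasibility (all lambda_i >= 0): OK
Complementary slackness (lambda_i * g_i(x) = 0 for all i): FAILS

Verdict: the first failing condition is complementary_slackness -> comp.

comp


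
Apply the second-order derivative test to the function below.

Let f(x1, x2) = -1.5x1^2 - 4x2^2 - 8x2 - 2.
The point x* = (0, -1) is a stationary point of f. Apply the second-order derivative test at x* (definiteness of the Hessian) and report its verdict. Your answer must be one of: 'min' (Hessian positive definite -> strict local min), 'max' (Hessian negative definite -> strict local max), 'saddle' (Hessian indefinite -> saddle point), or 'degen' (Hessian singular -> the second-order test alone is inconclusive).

Compute the Hessian H = grad^2 f:
  H = [[-3, 0], [0, -8]]
Verify stationarity: grad f(x*) = H x* + g = (0, 0).
Eigenvalues of H: -8, -3.
Both eigenvalues < 0, so H is negative definite -> x* is a strict local max.

max


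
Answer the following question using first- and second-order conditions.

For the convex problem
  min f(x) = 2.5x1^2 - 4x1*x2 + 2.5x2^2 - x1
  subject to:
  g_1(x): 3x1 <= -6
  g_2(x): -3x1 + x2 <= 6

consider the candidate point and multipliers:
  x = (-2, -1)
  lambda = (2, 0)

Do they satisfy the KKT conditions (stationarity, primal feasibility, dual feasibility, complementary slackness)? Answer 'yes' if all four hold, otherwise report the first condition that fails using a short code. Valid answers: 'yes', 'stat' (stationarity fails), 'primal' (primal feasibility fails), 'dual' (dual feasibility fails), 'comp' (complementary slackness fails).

Gradient of f: grad f(x) = Q x + c = (-7, 3)
Constraint values g_i(x) = a_i^T x - b_i:
  g_1((-2, -1)) = 0
  g_2((-2, -1)) = -1
Stationarity residual: grad f(x) + sum_i lambda_i a_i = (-1, 3)
  -> stationarity FAILS
Primal feasibility (all g_i <= 0): OK
Dual feasibility (all lambda_i >= 0): OK
Complementary slackness (lambda_i * g_i(x) = 0 for all i): OK

Verdict: the first failing condition is stationarity -> stat.

stat


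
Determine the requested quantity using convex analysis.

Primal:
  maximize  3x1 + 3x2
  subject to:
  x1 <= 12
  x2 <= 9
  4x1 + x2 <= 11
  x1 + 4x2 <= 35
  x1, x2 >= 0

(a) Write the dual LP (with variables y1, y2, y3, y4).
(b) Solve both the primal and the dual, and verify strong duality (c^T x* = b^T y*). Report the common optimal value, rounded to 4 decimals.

The standard primal-dual pair for 'max c^T x s.t. A x <= b, x >= 0' is:
  Dual:  min b^T y  s.t.  A^T y >= c,  y >= 0.

So the dual LP is:
  minimize  12y1 + 9y2 + 11y3 + 35y4
  subject to:
    y1 + 4y3 + y4 >= 3
    y2 + y3 + 4y4 >= 3
    y1, y2, y3, y4 >= 0

Solving the primal: x* = (0.6, 8.6).
  primal value c^T x* = 27.6.
Solving the dual: y* = (0, 0, 0.6, 0.6).
  dual value b^T y* = 27.6.
Strong duality: c^T x* = b^T y*. Confirmed.

27.6


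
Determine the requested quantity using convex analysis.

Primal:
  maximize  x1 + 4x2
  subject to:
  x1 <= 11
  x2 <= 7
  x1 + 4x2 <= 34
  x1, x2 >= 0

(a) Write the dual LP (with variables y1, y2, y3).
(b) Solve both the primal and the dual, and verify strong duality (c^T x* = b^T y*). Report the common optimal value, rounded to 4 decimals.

The standard primal-dual pair for 'max c^T x s.t. A x <= b, x >= 0' is:
  Dual:  min b^T y  s.t.  A^T y >= c,  y >= 0.

So the dual LP is:
  minimize  11y1 + 7y2 + 34y3
  subject to:
    y1 + y3 >= 1
    y2 + 4y3 >= 4
    y1, y2, y3 >= 0

Solving the primal: x* = (6, 7).
  primal value c^T x* = 34.
Solving the dual: y* = (0, 0, 1).
  dual value b^T y* = 34.
Strong duality: c^T x* = b^T y*. Confirmed.

34


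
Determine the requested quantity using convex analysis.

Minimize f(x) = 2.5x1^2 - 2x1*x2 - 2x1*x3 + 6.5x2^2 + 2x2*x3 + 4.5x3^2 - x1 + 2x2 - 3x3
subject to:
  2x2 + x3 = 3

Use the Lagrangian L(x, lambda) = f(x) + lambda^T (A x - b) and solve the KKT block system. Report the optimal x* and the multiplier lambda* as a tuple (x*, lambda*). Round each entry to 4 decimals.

Form the Lagrangian:
  L(x, lambda) = (1/2) x^T Q x + c^T x + lambda^T (A x - b)
Stationarity (grad_x L = 0): Q x + c + A^T lambda = 0.
Primal feasibility: A x = b.

This gives the KKT block system:
  [ Q   A^T ] [ x     ]   [-c ]
  [ A    0  ] [ lambda ] = [ b ]

Solving the linear system:
  x*      = (1.0299, 0.9254, 1.1493)
  lambda* = (-7.1343)
  f(x*)   = 9.3881

x* = (1.0299, 0.9254, 1.1493), lambda* = (-7.1343)


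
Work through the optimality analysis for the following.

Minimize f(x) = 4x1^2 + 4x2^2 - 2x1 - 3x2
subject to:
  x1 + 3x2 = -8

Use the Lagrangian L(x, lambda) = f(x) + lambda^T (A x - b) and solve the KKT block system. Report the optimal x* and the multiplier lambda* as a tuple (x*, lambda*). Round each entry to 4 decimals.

Form the Lagrangian:
  L(x, lambda) = (1/2) x^T Q x + c^T x + lambda^T (A x - b)
Stationarity (grad_x L = 0): Q x + c + A^T lambda = 0.
Primal feasibility: A x = b.

This gives the KKT block system:
  [ Q   A^T ] [ x     ]   [-c ]
  [ A    0  ] [ lambda ] = [ b ]

Solving the linear system:
  x*      = (-0.6875, -2.4375)
  lambda* = (7.5)
  f(x*)   = 34.3438

x* = (-0.6875, -2.4375), lambda* = (7.5)


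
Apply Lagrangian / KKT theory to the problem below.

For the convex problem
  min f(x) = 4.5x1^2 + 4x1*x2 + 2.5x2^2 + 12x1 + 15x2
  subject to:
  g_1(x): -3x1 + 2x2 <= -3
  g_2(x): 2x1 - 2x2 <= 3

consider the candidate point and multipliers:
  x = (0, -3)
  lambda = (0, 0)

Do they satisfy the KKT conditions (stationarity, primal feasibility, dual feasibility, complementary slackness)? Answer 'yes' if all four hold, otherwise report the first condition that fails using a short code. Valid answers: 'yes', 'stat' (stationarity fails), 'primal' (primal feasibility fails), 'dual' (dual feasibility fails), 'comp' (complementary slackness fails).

Gradient of f: grad f(x) = Q x + c = (0, 0)
Constraint values g_i(x) = a_i^T x - b_i:
  g_1((0, -3)) = -3
  g_2((0, -3)) = 3
Stationarity residual: grad f(x) + sum_i lambda_i a_i = (0, 0)
  -> stationarity OK
Primal feasibility (all g_i <= 0): FAILS
Dual feasibility (all lambda_i >= 0): OK
Complementary slackness (lambda_i * g_i(x) = 0 for all i): OK

Verdict: the first failing condition is primal_feasibility -> primal.

primal


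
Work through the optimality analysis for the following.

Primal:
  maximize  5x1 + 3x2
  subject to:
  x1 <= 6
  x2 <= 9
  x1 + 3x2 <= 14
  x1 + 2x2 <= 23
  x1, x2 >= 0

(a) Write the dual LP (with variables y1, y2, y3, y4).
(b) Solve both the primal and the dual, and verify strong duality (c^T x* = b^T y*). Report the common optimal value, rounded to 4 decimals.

The standard primal-dual pair for 'max c^T x s.t. A x <= b, x >= 0' is:
  Dual:  min b^T y  s.t.  A^T y >= c,  y >= 0.

So the dual LP is:
  minimize  6y1 + 9y2 + 14y3 + 23y4
  subject to:
    y1 + y3 + y4 >= 5
    y2 + 3y3 + 2y4 >= 3
    y1, y2, y3, y4 >= 0

Solving the primal: x* = (6, 2.6667).
  primal value c^T x* = 38.
Solving the dual: y* = (4, 0, 1, 0).
  dual value b^T y* = 38.
Strong duality: c^T x* = b^T y*. Confirmed.

38


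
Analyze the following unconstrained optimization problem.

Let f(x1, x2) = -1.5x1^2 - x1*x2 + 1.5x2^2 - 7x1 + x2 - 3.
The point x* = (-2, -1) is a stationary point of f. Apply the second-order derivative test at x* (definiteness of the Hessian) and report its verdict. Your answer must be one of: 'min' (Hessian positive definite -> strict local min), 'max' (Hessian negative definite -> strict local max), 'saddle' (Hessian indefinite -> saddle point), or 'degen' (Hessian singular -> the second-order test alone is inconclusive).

Compute the Hessian H = grad^2 f:
  H = [[-3, -1], [-1, 3]]
Verify stationarity: grad f(x*) = H x* + g = (0, 0).
Eigenvalues of H: -3.1623, 3.1623.
Eigenvalues have mixed signs, so H is indefinite -> x* is a saddle point.

saddle


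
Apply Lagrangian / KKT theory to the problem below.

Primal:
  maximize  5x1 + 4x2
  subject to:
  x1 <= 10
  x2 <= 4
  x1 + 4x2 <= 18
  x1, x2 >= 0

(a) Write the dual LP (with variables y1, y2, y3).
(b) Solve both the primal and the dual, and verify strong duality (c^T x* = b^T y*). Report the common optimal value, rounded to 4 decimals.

The standard primal-dual pair for 'max c^T x s.t. A x <= b, x >= 0' is:
  Dual:  min b^T y  s.t.  A^T y >= c,  y >= 0.

So the dual LP is:
  minimize  10y1 + 4y2 + 18y3
  subject to:
    y1 + y3 >= 5
    y2 + 4y3 >= 4
    y1, y2, y3 >= 0

Solving the primal: x* = (10, 2).
  primal value c^T x* = 58.
Solving the dual: y* = (4, 0, 1).
  dual value b^T y* = 58.
Strong duality: c^T x* = b^T y*. Confirmed.

58


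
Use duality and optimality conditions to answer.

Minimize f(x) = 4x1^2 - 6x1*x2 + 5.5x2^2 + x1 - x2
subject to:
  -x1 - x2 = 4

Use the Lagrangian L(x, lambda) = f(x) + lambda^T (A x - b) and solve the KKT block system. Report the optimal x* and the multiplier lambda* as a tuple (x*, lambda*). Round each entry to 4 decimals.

Form the Lagrangian:
  L(x, lambda) = (1/2) x^T Q x + c^T x + lambda^T (A x - b)
Stationarity (grad_x L = 0): Q x + c + A^T lambda = 0.
Primal feasibility: A x = b.

This gives the KKT block system:
  [ Q   A^T ] [ x     ]   [-c ]
  [ A    0  ] [ lambda ] = [ b ]

Solving the linear system:
  x*      = (-2.2581, -1.7419)
  lambda* = (-6.6129)
  f(x*)   = 12.9677

x* = (-2.2581, -1.7419), lambda* = (-6.6129)


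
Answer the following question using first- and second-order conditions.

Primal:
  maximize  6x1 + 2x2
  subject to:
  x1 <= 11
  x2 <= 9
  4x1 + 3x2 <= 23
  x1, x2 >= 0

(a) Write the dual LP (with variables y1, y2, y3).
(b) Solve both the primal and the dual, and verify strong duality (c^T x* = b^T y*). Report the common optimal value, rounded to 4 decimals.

The standard primal-dual pair for 'max c^T x s.t. A x <= b, x >= 0' is:
  Dual:  min b^T y  s.t.  A^T y >= c,  y >= 0.

So the dual LP is:
  minimize  11y1 + 9y2 + 23y3
  subject to:
    y1 + 4y3 >= 6
    y2 + 3y3 >= 2
    y1, y2, y3 >= 0

Solving the primal: x* = (5.75, 0).
  primal value c^T x* = 34.5.
Solving the dual: y* = (0, 0, 1.5).
  dual value b^T y* = 34.5.
Strong duality: c^T x* = b^T y*. Confirmed.

34.5


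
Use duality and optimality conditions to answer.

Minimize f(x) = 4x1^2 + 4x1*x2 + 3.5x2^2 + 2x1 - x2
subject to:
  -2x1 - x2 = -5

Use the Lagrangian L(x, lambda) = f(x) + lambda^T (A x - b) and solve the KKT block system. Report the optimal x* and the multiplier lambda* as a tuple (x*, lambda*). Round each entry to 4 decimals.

Form the Lagrangian:
  L(x, lambda) = (1/2) x^T Q x + c^T x + lambda^T (A x - b)
Stationarity (grad_x L = 0): Q x + c + A^T lambda = 0.
Primal feasibility: A x = b.

This gives the KKT block system:
  [ Q   A^T ] [ x     ]   [-c ]
  [ A    0  ] [ lambda ] = [ b ]

Solving the linear system:
  x*      = (2.3, 0.4)
  lambda* = (11)
  f(x*)   = 29.6

x* = (2.3, 0.4), lambda* = (11)


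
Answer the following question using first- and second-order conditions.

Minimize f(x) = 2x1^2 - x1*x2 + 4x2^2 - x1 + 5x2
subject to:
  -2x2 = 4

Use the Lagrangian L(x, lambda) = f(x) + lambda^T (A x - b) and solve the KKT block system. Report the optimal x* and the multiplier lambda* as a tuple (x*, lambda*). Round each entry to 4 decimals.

Form the Lagrangian:
  L(x, lambda) = (1/2) x^T Q x + c^T x + lambda^T (A x - b)
Stationarity (grad_x L = 0): Q x + c + A^T lambda = 0.
Primal feasibility: A x = b.

This gives the KKT block system:
  [ Q   A^T ] [ x     ]   [-c ]
  [ A    0  ] [ lambda ] = [ b ]

Solving the linear system:
  x*      = (-0.25, -2)
  lambda* = (-5.375)
  f(x*)   = 5.875

x* = (-0.25, -2), lambda* = (-5.375)


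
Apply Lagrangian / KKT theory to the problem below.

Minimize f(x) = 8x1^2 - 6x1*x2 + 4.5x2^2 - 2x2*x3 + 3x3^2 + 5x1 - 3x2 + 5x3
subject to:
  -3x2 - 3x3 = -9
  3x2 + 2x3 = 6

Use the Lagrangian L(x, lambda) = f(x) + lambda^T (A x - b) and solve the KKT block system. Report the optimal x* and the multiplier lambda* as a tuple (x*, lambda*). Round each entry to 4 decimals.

Form the Lagrangian:
  L(x, lambda) = (1/2) x^T Q x + c^T x + lambda^T (A x - b)
Stationarity (grad_x L = 0): Q x + c + A^T lambda = 0.
Primal feasibility: A x = b.

This gives the KKT block system:
  [ Q   A^T ] [ x     ]   [-c ]
  [ A    0  ] [ lambda ] = [ b ]

Solving the linear system:
  x*      = (-0.3125, 0, 3)
  lambda* = (27.75, 30.125)
  f(x*)   = 41.2187

x* = (-0.3125, 0, 3), lambda* = (27.75, 30.125)


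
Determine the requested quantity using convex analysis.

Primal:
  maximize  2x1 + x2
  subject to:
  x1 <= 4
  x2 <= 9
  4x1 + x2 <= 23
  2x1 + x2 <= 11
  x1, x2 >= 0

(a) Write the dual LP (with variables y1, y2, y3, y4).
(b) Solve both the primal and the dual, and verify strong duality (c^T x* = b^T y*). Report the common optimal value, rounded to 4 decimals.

The standard primal-dual pair for 'max c^T x s.t. A x <= b, x >= 0' is:
  Dual:  min b^T y  s.t.  A^T y >= c,  y >= 0.

So the dual LP is:
  minimize  4y1 + 9y2 + 23y3 + 11y4
  subject to:
    y1 + 4y3 + 2y4 >= 2
    y2 + y3 + y4 >= 1
    y1, y2, y3, y4 >= 0

Solving the primal: x* = (1, 9).
  primal value c^T x* = 11.
Solving the dual: y* = (0, 0, 0, 1).
  dual value b^T y* = 11.
Strong duality: c^T x* = b^T y*. Confirmed.

11


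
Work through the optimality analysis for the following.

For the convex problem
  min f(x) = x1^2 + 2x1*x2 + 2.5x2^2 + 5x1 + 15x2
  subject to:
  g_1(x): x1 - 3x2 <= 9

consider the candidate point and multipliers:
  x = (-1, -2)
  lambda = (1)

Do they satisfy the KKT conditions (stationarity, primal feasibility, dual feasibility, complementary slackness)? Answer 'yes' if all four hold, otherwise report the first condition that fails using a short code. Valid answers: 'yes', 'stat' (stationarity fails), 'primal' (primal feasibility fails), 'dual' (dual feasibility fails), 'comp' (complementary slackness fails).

Gradient of f: grad f(x) = Q x + c = (-1, 3)
Constraint values g_i(x) = a_i^T x - b_i:
  g_1((-1, -2)) = -4
Stationarity residual: grad f(x) + sum_i lambda_i a_i = (0, 0)
  -> stationarity OK
Primal feasibility (all g_i <= 0): OK
Dual feasibility (all lambda_i >= 0): OK
Complementary slackness (lambda_i * g_i(x) = 0 for all i): FAILS

Verdict: the first failing condition is complementary_slackness -> comp.

comp


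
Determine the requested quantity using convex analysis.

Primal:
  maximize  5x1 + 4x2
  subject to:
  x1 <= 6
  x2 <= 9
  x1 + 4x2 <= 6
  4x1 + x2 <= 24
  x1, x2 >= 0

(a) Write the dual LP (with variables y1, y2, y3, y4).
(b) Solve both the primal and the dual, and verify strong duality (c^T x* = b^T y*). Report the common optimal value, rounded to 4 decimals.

The standard primal-dual pair for 'max c^T x s.t. A x <= b, x >= 0' is:
  Dual:  min b^T y  s.t.  A^T y >= c,  y >= 0.

So the dual LP is:
  minimize  6y1 + 9y2 + 6y3 + 24y4
  subject to:
    y1 + y3 + 4y4 >= 5
    y2 + 4y3 + y4 >= 4
    y1, y2, y3, y4 >= 0

Solving the primal: x* = (6, 0).
  primal value c^T x* = 30.
Solving the dual: y* = (4, 0, 1, 0).
  dual value b^T y* = 30.
Strong duality: c^T x* = b^T y*. Confirmed.

30


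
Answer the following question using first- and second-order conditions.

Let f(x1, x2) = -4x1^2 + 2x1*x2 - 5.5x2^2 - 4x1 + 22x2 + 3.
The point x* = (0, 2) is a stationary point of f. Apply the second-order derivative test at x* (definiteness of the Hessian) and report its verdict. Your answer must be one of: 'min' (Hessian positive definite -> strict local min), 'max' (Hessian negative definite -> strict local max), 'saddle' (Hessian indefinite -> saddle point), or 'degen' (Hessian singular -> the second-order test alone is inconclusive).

Compute the Hessian H = grad^2 f:
  H = [[-8, 2], [2, -11]]
Verify stationarity: grad f(x*) = H x* + g = (0, 0).
Eigenvalues of H: -12, -7.
Both eigenvalues < 0, so H is negative definite -> x* is a strict local max.

max


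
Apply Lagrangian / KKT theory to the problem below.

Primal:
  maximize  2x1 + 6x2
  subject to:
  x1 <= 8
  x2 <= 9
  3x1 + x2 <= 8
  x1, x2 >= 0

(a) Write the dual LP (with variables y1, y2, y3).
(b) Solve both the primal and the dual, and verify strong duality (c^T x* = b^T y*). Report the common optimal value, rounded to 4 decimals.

The standard primal-dual pair for 'max c^T x s.t. A x <= b, x >= 0' is:
  Dual:  min b^T y  s.t.  A^T y >= c,  y >= 0.

So the dual LP is:
  minimize  8y1 + 9y2 + 8y3
  subject to:
    y1 + 3y3 >= 2
    y2 + y3 >= 6
    y1, y2, y3 >= 0

Solving the primal: x* = (0, 8).
  primal value c^T x* = 48.
Solving the dual: y* = (0, 0, 6).
  dual value b^T y* = 48.
Strong duality: c^T x* = b^T y*. Confirmed.

48


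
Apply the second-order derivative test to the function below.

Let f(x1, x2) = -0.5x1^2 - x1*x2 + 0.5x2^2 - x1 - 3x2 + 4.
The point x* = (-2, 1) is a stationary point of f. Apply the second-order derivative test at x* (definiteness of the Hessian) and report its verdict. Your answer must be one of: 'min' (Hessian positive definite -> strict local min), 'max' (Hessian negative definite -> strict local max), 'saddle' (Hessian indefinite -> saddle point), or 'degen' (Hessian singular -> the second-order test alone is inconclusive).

Compute the Hessian H = grad^2 f:
  H = [[-1, -1], [-1, 1]]
Verify stationarity: grad f(x*) = H x* + g = (0, 0).
Eigenvalues of H: -1.4142, 1.4142.
Eigenvalues have mixed signs, so H is indefinite -> x* is a saddle point.

saddle


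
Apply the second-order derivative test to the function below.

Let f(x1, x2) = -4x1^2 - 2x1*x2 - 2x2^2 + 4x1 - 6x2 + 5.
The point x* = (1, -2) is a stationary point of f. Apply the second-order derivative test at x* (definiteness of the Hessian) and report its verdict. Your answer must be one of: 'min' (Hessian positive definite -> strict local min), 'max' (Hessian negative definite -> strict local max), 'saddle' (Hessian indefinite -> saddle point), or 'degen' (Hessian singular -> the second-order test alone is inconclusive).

Compute the Hessian H = grad^2 f:
  H = [[-8, -2], [-2, -4]]
Verify stationarity: grad f(x*) = H x* + g = (0, 0).
Eigenvalues of H: -8.8284, -3.1716.
Both eigenvalues < 0, so H is negative definite -> x* is a strict local max.

max


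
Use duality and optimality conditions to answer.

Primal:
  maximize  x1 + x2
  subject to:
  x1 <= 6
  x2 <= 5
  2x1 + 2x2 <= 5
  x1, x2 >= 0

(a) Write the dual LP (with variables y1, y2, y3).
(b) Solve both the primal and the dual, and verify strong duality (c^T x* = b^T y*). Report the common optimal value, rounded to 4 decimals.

The standard primal-dual pair for 'max c^T x s.t. A x <= b, x >= 0' is:
  Dual:  min b^T y  s.t.  A^T y >= c,  y >= 0.

So the dual LP is:
  minimize  6y1 + 5y2 + 5y3
  subject to:
    y1 + 2y3 >= 1
    y2 + 2y3 >= 1
    y1, y2, y3 >= 0

Solving the primal: x* = (2.5, 0).
  primal value c^T x* = 2.5.
Solving the dual: y* = (0, 0, 0.5).
  dual value b^T y* = 2.5.
Strong duality: c^T x* = b^T y*. Confirmed.

2.5


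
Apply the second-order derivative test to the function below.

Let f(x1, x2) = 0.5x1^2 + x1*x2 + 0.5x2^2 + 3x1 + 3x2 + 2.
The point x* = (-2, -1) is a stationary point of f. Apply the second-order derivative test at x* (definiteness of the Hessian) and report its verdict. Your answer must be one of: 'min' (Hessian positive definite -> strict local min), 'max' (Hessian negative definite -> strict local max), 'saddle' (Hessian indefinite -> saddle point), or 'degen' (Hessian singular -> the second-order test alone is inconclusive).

Compute the Hessian H = grad^2 f:
  H = [[1, 1], [1, 1]]
Verify stationarity: grad f(x*) = H x* + g = (0, 0).
Eigenvalues of H: 0, 2.
H has a zero eigenvalue (singular; positive semidefinite but not definite), so H is neither positive definite, negative definite, nor indefinite. The second-order test alone is inconclusive -> degen.
(Indeed, f is constant along the null direction of H through x*, so x* is not a strict local extremum.)

degen


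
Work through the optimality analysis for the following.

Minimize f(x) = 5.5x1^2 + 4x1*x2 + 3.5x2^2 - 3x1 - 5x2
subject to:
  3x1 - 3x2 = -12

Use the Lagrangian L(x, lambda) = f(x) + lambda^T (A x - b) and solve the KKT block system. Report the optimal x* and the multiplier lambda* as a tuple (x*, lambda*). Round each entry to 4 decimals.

Form the Lagrangian:
  L(x, lambda) = (1/2) x^T Q x + c^T x + lambda^T (A x - b)
Stationarity (grad_x L = 0): Q x + c + A^T lambda = 0.
Primal feasibility: A x = b.

This gives the KKT block system:
  [ Q   A^T ] [ x     ]   [-c ]
  [ A    0  ] [ lambda ] = [ b ]

Solving the linear system:
  x*      = (-1.3846, 2.6154)
  lambda* = (2.5897)
  f(x*)   = 11.0769

x* = (-1.3846, 2.6154), lambda* = (2.5897)


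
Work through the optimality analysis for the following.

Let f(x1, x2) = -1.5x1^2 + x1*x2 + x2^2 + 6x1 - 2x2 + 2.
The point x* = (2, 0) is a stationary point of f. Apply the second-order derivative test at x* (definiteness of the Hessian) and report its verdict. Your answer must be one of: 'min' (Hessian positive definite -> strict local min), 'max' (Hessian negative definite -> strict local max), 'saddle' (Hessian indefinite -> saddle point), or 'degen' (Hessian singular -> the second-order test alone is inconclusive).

Compute the Hessian H = grad^2 f:
  H = [[-3, 1], [1, 2]]
Verify stationarity: grad f(x*) = H x* + g = (0, 0).
Eigenvalues of H: -3.1926, 2.1926.
Eigenvalues have mixed signs, so H is indefinite -> x* is a saddle point.

saddle
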